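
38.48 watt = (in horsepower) 0.0516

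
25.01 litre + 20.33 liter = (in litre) 45.34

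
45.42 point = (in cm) 1.602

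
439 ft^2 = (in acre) 0.01008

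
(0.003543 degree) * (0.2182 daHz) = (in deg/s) 0.007731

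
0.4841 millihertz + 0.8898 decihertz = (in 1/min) 5.368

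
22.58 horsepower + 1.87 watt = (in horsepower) 22.58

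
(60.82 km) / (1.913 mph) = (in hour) 19.76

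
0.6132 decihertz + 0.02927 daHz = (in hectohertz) 0.00354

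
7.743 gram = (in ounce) 0.2731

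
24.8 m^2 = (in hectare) 0.00248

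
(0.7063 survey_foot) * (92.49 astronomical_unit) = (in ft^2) 3.206e+13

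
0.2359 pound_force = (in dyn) 1.049e+05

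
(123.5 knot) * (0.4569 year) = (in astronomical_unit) 0.006119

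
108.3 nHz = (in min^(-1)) 6.498e-06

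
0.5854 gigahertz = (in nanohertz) 5.854e+17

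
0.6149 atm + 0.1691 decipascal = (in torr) 467.3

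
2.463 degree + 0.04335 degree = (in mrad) 43.74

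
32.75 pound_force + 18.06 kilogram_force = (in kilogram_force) 32.92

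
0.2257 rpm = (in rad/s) 0.02364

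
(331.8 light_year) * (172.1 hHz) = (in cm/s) 5.402e+24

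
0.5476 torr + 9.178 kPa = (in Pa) 9251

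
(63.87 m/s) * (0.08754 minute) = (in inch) 1.321e+04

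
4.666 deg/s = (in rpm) 0.7777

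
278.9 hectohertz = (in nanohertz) 2.789e+13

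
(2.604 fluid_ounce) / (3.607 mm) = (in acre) 5.276e-06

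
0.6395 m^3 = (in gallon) 168.9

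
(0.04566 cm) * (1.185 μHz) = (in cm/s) 5.411e-08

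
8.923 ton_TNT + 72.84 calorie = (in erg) 3.733e+17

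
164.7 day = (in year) 0.4512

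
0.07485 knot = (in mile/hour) 0.08614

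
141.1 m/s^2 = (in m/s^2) 141.1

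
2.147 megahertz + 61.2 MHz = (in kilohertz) 6.335e+04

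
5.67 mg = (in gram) 0.00567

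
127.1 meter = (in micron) 1.271e+08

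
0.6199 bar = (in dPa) 6.199e+05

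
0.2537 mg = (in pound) 5.593e-07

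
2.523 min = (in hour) 0.04205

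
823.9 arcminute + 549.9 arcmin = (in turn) 0.0636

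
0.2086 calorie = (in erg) 8.728e+06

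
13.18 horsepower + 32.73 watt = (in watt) 9861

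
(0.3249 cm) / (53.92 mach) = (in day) 2.048e-12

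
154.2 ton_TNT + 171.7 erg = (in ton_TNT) 154.2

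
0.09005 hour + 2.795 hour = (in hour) 2.885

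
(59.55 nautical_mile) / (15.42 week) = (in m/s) 0.01183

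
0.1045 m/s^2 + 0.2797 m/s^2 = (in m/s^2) 0.3842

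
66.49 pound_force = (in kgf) 30.16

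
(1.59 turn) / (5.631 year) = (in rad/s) 5.626e-08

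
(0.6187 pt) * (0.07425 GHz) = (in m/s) 1.621e+04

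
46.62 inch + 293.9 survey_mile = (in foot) 1.552e+06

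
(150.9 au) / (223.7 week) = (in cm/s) 1.669e+07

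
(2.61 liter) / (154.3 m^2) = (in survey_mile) 1.051e-08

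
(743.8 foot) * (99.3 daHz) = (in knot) 4.376e+05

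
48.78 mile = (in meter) 7.85e+04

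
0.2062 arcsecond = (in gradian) 6.364e-05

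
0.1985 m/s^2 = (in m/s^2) 0.1985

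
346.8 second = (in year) 1.1e-05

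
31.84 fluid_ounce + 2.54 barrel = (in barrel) 2.546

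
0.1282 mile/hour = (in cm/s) 5.731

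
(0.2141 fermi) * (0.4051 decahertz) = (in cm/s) 8.673e-14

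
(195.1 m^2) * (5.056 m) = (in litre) 9.864e+05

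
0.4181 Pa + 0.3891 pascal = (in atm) 7.966e-06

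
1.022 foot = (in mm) 311.5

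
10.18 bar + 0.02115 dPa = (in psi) 147.6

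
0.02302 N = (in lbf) 0.005175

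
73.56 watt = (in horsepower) 0.09865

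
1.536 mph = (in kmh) 2.472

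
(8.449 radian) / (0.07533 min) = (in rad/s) 1.869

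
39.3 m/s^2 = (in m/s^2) 39.3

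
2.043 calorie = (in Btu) 0.008102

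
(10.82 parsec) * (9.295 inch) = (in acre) 1.948e+13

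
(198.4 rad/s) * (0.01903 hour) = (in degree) 7.788e+05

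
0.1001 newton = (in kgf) 0.01021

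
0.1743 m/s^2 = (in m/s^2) 0.1743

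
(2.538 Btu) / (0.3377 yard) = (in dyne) 8.672e+08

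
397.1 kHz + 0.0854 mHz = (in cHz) 3.971e+07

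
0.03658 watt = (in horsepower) 4.905e-05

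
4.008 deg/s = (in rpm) 0.668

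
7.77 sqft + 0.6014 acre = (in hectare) 0.2435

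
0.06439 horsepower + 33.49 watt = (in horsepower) 0.1093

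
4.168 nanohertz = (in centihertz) 4.168e-07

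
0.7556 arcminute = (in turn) 3.498e-05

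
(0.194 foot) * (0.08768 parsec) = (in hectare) 1.6e+10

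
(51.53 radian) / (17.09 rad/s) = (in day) 3.49e-05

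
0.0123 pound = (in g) 5.579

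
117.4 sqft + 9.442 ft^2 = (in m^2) 11.78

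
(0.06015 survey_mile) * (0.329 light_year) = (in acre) 7.445e+13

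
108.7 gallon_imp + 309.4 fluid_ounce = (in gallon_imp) 110.7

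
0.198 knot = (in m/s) 0.1019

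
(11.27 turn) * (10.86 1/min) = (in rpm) 122.4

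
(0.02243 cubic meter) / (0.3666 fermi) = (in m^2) 6.118e+13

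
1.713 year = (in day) 625.2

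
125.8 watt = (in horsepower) 0.1687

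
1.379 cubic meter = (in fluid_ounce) 4.663e+04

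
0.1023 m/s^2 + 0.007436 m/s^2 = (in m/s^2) 0.1097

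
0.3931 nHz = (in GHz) 3.931e-19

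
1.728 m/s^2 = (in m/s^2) 1.728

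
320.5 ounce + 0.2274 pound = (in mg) 9.189e+06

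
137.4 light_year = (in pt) 3.685e+21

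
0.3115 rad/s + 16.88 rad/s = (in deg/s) 985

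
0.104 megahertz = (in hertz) 1.04e+05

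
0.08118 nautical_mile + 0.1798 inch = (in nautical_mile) 0.08118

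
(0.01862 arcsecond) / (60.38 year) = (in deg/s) 2.716e-15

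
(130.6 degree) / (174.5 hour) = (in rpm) 3.465e-05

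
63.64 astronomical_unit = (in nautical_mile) 5.141e+09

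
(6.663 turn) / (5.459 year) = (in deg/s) 1.393e-05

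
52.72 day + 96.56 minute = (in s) 4.561e+06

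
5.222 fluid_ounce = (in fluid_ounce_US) 5.222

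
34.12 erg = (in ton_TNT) 8.155e-16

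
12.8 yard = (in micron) 1.17e+07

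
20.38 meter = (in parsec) 6.605e-16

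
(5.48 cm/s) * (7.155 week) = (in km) 237.1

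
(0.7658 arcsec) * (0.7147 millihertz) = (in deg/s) 1.52e-07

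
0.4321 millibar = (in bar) 0.0004321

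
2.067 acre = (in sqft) 9.004e+04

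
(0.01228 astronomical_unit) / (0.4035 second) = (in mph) 1.018e+10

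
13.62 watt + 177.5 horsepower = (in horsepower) 177.5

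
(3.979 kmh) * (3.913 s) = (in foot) 14.19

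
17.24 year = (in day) 6293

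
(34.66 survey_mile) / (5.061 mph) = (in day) 0.2854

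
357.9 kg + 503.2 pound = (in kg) 586.1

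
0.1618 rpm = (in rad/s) 0.01694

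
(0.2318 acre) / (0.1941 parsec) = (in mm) 1.566e-10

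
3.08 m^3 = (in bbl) 19.37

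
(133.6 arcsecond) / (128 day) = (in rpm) 5.593e-10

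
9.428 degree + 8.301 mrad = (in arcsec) 3.565e+04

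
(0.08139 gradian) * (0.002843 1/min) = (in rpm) 5.785e-07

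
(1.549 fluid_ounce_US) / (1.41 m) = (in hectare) 3.249e-09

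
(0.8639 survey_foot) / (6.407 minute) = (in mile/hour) 0.001532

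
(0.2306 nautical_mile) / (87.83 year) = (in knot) 2.997e-07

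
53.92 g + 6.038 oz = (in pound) 0.4962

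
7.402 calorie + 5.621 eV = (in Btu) 0.02935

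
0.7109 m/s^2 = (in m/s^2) 0.7109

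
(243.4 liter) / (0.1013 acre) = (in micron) 593.7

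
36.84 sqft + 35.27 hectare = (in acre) 87.15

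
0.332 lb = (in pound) 0.332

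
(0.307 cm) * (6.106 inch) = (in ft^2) 0.005125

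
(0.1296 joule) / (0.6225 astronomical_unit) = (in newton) 1.392e-12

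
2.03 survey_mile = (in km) 3.267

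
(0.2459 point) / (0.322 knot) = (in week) 8.659e-10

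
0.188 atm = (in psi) 2.763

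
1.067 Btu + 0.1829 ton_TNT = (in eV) 4.776e+27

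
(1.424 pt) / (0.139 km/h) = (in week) 2.151e-08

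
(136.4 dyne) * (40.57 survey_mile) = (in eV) 5.559e+20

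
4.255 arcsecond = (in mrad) 0.02063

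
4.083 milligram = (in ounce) 0.000144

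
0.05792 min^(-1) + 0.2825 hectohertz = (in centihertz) 2825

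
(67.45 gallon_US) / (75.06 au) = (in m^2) 2.274e-14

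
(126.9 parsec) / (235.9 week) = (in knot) 5.335e+10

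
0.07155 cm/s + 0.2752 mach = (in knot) 182.2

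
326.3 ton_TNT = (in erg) 1.365e+19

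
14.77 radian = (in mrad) 1.477e+04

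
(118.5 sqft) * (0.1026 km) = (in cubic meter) 1130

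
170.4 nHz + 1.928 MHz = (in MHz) 1.928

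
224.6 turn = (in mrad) 1.411e+06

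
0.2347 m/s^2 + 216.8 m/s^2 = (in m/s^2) 217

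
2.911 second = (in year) 9.231e-08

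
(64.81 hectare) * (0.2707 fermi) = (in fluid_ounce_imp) 6.175e-06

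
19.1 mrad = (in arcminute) 65.66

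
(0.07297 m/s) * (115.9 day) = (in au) 4.884e-06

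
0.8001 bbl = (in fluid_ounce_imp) 4477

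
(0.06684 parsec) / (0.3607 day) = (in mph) 1.48e+11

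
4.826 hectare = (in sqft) 5.195e+05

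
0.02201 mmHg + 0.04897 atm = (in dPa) 4.965e+04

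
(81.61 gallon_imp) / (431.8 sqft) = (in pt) 26.22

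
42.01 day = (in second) 3.63e+06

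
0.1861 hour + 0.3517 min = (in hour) 0.192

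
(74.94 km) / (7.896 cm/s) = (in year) 0.0301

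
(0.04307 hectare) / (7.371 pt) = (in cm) 1.656e+07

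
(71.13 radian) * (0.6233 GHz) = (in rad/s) 4.434e+10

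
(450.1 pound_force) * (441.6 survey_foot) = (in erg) 2.695e+12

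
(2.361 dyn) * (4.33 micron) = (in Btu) 9.69e-14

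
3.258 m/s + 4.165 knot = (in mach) 0.01586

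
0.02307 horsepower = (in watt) 17.2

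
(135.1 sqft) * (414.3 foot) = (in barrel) 9969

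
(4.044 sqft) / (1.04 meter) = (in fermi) 3.612e+14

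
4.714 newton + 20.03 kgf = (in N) 201.1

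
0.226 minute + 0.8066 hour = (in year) 9.251e-05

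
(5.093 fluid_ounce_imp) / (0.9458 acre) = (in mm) 3.781e-05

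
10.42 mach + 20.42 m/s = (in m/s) 3568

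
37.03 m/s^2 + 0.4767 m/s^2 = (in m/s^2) 37.51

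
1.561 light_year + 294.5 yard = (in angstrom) 1.477e+26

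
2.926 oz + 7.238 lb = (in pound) 7.421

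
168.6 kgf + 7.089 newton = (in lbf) 373.3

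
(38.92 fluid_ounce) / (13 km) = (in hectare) 8.854e-12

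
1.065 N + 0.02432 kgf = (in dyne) 1.303e+05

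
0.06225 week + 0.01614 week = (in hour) 13.17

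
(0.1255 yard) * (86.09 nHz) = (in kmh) 3.557e-08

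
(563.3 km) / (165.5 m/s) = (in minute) 56.73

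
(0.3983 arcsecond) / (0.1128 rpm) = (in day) 1.892e-09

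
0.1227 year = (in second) 3.869e+06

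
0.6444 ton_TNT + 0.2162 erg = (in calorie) 6.444e+08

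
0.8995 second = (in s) 0.8995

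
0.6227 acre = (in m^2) 2520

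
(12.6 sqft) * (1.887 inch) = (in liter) 56.11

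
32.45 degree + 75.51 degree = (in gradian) 120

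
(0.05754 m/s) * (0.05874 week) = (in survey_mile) 1.27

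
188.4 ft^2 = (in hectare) 0.00175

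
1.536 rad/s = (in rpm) 14.67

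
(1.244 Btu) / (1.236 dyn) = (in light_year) 1.122e-08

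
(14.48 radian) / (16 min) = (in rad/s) 0.01508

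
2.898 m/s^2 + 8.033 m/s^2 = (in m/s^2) 10.93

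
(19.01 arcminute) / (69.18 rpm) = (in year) 2.42e-11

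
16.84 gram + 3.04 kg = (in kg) 3.057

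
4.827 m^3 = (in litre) 4827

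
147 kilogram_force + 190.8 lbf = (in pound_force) 514.9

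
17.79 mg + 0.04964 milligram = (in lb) 3.933e-05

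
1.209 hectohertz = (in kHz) 0.1209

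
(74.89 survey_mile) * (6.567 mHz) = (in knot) 1539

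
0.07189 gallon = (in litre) 0.2721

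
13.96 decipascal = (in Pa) 1.396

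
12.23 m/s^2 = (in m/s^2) 12.23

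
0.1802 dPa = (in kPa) 1.802e-05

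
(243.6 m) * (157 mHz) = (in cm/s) 3825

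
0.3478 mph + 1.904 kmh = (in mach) 0.00201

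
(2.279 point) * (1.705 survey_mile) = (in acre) 0.0005451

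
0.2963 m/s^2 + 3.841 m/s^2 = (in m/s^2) 4.137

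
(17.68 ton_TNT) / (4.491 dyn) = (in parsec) 0.05338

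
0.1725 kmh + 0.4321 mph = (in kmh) 0.8679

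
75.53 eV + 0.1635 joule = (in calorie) 0.03908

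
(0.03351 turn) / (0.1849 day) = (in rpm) 0.0001259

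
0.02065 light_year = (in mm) 1.954e+17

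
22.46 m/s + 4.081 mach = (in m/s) 1412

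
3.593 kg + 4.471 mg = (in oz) 126.7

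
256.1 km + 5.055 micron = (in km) 256.1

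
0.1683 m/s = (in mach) 0.0004943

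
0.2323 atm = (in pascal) 2.354e+04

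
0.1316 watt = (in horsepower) 0.0001765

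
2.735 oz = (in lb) 0.1709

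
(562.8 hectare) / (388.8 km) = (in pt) 4.103e+04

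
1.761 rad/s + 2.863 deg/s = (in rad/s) 1.811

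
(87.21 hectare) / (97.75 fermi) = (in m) 8.922e+18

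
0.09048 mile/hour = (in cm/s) 4.045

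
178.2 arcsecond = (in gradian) 0.055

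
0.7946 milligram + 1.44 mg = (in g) 0.002235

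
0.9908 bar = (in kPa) 99.08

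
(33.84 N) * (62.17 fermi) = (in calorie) 5.028e-13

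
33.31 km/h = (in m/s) 9.253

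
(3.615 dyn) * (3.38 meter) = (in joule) 0.0001222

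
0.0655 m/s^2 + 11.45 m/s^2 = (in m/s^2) 11.52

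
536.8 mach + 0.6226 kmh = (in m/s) 1.828e+05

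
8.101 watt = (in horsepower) 0.01086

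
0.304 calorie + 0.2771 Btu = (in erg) 2.936e+09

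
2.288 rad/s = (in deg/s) 131.1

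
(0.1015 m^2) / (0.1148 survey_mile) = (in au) 3.672e-15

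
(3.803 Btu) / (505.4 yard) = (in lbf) 1.952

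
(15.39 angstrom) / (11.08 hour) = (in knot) 7.5e-14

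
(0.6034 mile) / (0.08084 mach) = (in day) 0.0004083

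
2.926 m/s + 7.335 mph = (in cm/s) 620.5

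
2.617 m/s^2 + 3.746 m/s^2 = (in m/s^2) 6.363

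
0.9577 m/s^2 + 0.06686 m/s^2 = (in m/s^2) 1.025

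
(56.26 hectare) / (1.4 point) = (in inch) 4.485e+10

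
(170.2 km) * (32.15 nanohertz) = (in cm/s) 0.5472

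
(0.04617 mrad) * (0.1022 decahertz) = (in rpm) 0.0004506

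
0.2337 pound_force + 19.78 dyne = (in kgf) 0.106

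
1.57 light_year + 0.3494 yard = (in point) 4.21e+19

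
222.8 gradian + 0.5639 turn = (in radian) 7.043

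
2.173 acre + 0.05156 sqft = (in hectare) 0.8794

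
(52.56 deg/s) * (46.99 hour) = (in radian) 1.552e+05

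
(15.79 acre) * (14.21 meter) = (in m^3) 9.08e+05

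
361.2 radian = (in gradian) 2.299e+04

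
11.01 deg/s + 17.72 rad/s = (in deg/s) 1026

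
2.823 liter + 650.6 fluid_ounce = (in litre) 22.06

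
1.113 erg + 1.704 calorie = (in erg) 7.13e+07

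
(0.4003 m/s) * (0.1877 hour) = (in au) 1.808e-09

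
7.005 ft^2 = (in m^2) 0.6508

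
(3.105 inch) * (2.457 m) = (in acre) 4.788e-05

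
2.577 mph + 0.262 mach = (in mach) 0.2654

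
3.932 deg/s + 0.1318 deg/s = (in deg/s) 4.064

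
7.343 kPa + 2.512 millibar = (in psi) 1.101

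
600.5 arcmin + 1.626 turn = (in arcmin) 3.572e+04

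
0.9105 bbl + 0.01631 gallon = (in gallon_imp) 31.86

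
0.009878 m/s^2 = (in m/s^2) 0.009878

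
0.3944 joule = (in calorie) 0.09426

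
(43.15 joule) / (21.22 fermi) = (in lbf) 4.571e+14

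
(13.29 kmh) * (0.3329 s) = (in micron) 1.229e+06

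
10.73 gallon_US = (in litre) 40.62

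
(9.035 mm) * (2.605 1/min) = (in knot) 0.0007625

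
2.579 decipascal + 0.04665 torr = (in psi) 0.0009395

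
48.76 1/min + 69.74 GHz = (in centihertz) 6.974e+12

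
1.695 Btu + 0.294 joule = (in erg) 1.789e+10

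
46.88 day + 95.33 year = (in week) 4977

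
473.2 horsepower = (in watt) 3.529e+05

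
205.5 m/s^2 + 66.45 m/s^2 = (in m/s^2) 271.9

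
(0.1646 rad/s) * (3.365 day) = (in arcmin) 1.645e+08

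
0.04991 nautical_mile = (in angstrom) 9.243e+11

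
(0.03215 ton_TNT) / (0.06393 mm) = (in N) 2.104e+12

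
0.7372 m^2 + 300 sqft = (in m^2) 28.61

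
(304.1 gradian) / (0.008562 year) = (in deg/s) 0.001014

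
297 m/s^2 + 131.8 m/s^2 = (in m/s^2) 428.8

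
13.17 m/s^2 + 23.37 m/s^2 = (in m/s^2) 36.54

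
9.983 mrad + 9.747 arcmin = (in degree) 0.7344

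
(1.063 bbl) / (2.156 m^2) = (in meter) 0.07839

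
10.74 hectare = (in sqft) 1.156e+06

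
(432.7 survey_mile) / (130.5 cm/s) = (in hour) 148.2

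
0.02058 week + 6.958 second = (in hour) 3.459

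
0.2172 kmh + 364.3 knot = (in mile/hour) 419.4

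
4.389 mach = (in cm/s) 1.494e+05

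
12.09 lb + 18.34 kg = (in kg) 23.82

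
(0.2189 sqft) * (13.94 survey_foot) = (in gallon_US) 22.83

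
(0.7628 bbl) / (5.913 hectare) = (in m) 2.051e-06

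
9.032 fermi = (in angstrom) 9.032e-05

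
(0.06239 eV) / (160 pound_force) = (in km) 1.404e-26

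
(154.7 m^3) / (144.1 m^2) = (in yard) 1.174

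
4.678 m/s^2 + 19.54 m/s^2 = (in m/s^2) 24.22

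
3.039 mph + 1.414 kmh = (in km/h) 6.305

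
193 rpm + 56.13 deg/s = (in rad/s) 21.19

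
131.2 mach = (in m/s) 4.467e+04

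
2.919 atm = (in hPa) 2958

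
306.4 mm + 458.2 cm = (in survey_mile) 0.003038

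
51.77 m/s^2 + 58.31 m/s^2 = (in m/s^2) 110.1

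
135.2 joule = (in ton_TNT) 3.231e-08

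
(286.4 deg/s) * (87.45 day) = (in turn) 6.011e+06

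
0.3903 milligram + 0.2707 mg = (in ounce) 2.332e-05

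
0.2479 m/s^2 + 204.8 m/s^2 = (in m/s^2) 205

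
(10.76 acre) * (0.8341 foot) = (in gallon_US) 2.924e+06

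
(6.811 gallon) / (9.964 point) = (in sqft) 78.95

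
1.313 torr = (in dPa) 1751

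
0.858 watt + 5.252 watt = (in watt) 6.11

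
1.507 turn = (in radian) 9.469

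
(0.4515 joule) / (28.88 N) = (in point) 44.32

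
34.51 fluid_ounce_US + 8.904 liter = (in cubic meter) 0.009925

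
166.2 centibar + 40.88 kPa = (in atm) 2.044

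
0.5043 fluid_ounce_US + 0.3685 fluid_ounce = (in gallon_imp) 0.005678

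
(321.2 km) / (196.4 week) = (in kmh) 0.009735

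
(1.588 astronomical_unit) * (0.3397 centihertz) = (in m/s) 8.07e+08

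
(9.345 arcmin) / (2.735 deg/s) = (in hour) 1.582e-05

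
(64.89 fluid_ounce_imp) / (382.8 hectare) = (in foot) 1.58e-09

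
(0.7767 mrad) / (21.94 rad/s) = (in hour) 9.834e-09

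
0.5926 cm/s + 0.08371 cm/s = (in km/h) 0.02435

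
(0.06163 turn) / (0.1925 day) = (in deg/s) 0.001334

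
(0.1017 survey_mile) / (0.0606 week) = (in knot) 0.008681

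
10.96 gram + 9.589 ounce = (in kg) 0.2828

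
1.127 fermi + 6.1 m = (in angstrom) 6.1e+10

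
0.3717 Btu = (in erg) 3.922e+09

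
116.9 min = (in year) 0.0002224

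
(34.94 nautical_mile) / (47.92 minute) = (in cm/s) 2251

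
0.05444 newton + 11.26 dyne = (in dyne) 5455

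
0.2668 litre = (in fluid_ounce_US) 9.022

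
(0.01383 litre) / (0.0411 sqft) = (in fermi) 3.622e+12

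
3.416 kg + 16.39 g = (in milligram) 3.432e+06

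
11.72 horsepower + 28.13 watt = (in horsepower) 11.76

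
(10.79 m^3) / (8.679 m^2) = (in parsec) 4.029e-17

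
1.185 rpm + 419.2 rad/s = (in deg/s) 2.403e+04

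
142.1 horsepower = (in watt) 1.06e+05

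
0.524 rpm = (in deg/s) 3.144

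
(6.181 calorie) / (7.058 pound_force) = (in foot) 2.703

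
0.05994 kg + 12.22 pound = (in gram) 5603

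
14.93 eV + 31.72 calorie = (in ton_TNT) 3.172e-08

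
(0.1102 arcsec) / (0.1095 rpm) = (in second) 4.659e-05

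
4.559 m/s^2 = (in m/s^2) 4.559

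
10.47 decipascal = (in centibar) 0.001047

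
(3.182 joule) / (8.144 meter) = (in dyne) 3.907e+04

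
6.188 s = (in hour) 0.001719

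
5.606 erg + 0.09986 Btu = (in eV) 6.576e+20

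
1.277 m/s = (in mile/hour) 2.857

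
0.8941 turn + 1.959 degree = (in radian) 5.652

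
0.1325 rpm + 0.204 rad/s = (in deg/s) 12.48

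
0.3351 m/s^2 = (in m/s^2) 0.3351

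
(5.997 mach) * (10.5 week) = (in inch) 5.105e+11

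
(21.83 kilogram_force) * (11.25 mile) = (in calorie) 9.264e+05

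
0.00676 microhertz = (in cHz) 6.76e-07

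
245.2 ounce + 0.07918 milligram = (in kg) 6.951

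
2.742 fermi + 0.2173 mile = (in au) 2.338e-09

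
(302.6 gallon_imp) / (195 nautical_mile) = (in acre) 9.413e-10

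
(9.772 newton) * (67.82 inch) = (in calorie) 4.023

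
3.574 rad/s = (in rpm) 34.13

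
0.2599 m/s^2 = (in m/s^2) 0.2599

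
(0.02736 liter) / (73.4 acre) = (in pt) 2.611e-07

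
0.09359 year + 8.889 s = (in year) 0.09359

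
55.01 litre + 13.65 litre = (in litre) 68.66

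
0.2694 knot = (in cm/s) 13.86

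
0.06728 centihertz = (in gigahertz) 6.728e-13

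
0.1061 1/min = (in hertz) 0.001768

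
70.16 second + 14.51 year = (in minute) 7.626e+06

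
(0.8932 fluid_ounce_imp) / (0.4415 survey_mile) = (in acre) 8.826e-12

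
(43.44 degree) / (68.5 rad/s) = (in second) 0.01107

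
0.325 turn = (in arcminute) 7020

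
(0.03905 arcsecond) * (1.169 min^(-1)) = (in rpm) 3.522e-08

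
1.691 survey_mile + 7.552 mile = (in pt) 4.217e+07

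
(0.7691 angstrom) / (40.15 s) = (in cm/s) 1.916e-10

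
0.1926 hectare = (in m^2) 1926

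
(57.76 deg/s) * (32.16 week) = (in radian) 1.961e+07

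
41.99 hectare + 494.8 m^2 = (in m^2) 4.204e+05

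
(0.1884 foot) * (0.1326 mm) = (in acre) 1.882e-09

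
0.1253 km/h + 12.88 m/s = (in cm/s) 1291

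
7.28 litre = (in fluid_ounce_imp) 256.2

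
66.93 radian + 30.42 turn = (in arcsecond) 5.323e+07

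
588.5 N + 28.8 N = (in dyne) 6.173e+07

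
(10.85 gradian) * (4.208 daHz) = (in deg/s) 410.9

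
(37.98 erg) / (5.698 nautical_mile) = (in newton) 3.599e-10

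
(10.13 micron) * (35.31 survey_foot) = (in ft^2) 0.001174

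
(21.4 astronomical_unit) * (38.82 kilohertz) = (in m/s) 1.243e+17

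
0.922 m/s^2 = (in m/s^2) 0.922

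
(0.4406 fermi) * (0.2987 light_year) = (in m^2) 1.245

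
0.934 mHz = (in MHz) 9.34e-10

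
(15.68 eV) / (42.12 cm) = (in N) 5.964e-18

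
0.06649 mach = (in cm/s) 2264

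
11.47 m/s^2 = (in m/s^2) 11.47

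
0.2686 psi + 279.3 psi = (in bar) 19.28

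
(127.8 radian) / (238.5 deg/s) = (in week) 5.076e-05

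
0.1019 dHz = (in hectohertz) 0.0001019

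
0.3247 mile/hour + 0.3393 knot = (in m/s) 0.3197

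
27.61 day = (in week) 3.944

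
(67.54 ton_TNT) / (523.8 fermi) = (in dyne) 5.395e+28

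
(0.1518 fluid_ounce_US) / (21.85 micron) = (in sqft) 2.212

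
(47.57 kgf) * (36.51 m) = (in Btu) 16.14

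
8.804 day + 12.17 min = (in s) 7.614e+05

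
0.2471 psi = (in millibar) 17.04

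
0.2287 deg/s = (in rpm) 0.03812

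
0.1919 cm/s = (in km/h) 0.006908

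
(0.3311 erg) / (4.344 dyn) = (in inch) 0.03001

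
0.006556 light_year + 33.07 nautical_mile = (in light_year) 0.006556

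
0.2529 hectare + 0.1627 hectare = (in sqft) 4.473e+04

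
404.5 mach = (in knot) 2.677e+05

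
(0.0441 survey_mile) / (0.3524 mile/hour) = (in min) 7.509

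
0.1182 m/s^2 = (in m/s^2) 0.1182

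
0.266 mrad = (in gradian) 0.01693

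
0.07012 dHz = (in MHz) 7.012e-09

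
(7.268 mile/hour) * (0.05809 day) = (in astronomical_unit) 1.09e-07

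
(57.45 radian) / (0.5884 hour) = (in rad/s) 0.02712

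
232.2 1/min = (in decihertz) 38.7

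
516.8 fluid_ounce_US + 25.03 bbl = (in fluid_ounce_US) 1.351e+05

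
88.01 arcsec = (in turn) 6.791e-05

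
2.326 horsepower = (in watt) 1734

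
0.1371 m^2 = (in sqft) 1.476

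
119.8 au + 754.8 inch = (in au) 119.8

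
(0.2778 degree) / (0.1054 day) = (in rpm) 5.084e-06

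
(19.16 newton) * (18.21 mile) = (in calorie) 1.342e+05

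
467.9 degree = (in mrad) 8166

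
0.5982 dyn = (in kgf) 6.1e-07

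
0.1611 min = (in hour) 0.002685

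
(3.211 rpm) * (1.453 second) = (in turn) 0.07776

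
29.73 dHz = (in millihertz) 2973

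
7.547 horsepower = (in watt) 5628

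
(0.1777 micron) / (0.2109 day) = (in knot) 1.896e-11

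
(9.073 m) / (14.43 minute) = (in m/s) 0.01048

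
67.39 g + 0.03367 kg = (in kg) 0.1011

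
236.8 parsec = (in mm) 7.307e+21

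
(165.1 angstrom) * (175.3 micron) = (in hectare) 2.894e-16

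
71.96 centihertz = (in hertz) 0.7196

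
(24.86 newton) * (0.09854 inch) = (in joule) 0.06222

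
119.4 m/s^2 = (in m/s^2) 119.4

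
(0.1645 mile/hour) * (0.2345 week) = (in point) 2.956e+07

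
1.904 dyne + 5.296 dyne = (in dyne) 7.2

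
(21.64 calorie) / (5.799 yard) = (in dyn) 1.707e+06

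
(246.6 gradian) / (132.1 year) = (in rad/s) 9.298e-10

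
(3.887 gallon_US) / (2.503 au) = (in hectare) 3.93e-18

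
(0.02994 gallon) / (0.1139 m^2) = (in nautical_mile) 5.373e-07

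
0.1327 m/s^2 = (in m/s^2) 0.1327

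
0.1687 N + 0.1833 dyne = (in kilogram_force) 0.0172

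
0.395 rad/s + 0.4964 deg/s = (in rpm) 3.855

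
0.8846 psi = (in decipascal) 6.099e+04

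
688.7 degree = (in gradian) 765.2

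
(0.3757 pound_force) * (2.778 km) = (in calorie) 1110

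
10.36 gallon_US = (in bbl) 0.2467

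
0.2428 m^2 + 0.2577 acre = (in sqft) 1.123e+04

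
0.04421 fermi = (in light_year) 4.673e-33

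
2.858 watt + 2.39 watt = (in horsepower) 0.007038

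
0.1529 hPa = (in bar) 0.0001529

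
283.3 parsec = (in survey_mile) 5.432e+15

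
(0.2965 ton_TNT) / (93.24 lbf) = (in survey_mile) 1859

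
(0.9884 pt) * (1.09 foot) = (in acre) 2.863e-08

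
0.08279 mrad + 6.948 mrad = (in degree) 0.4028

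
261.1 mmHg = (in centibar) 34.81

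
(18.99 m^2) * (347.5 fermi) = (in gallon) 1.743e-09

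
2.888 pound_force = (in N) 12.85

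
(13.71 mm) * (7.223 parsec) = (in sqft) 3.289e+16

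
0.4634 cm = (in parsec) 1.502e-19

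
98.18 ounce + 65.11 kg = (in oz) 2395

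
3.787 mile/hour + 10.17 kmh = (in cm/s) 451.8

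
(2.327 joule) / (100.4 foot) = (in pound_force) 0.01709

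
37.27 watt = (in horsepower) 0.04998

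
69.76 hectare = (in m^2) 6.976e+05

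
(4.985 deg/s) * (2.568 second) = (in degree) 12.8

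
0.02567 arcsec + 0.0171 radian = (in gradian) 1.089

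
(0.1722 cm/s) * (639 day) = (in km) 95.07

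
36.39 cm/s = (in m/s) 0.3639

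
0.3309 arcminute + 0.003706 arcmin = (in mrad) 0.09733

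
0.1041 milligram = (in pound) 2.295e-07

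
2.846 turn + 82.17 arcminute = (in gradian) 1140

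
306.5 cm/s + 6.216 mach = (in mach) 6.225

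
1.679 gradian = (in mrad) 26.37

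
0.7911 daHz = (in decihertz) 79.11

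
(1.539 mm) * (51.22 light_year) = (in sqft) 8.027e+15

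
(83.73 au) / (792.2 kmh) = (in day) 6.588e+05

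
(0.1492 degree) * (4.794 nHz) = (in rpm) 1.192e-10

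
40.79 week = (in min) 4.112e+05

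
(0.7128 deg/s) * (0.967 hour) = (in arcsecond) 8.933e+06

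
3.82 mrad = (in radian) 0.00382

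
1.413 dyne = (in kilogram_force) 1.441e-06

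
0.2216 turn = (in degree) 79.78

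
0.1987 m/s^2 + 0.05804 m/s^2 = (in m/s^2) 0.2567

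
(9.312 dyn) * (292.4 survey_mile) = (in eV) 2.735e+20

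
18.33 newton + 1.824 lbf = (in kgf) 2.696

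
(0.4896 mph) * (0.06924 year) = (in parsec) 1.549e-11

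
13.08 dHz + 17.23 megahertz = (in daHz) 1.723e+06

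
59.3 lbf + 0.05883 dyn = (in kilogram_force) 26.9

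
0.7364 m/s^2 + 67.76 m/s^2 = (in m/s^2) 68.5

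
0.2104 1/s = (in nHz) 2.104e+08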